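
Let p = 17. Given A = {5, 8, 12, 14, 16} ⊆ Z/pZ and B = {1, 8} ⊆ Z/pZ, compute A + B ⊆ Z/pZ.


Work in Z/17Z: reduce every sum a + b modulo 17.
Enumerate all 10 pairs:
a = 5: 5+1=6, 5+8=13
a = 8: 8+1=9, 8+8=16
a = 12: 12+1=13, 12+8=3
a = 14: 14+1=15, 14+8=5
a = 16: 16+1=0, 16+8=7
Distinct residues collected: {0, 3, 5, 6, 7, 9, 13, 15, 16}
|A + B| = 9 (out of 17 total residues).

A + B = {0, 3, 5, 6, 7, 9, 13, 15, 16}


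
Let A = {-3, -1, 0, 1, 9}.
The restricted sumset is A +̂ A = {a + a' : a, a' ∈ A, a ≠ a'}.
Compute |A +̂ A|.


Restricted sumset: A +̂ A = {a + a' : a ∈ A, a' ∈ A, a ≠ a'}.
Equivalently, take A + A and drop any sum 2a that is achievable ONLY as a + a for a ∈ A (i.e. sums representable only with equal summands).
Enumerate pairs (a, a') with a < a' (symmetric, so each unordered pair gives one sum; this covers all a ≠ a'):
  -3 + -1 = -4
  -3 + 0 = -3
  -3 + 1 = -2
  -3 + 9 = 6
  -1 + 0 = -1
  -1 + 1 = 0
  -1 + 9 = 8
  0 + 1 = 1
  0 + 9 = 9
  1 + 9 = 10
Collected distinct sums: {-4, -3, -2, -1, 0, 1, 6, 8, 9, 10}
|A +̂ A| = 10
(Reference bound: |A +̂ A| ≥ 2|A| - 3 for |A| ≥ 2, with |A| = 5 giving ≥ 7.)

|A +̂ A| = 10


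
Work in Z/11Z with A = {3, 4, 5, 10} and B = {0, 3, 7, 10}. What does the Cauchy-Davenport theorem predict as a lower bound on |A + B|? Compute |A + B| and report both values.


Cauchy-Davenport: |A + B| ≥ min(p, |A| + |B| - 1) for A, B nonempty in Z/pZ.
|A| = 4, |B| = 4, p = 11.
CD lower bound = min(11, 4 + 4 - 1) = min(11, 7) = 7.
Compute A + B mod 11 directly:
a = 3: 3+0=3, 3+3=6, 3+7=10, 3+10=2
a = 4: 4+0=4, 4+3=7, 4+7=0, 4+10=3
a = 5: 5+0=5, 5+3=8, 5+7=1, 5+10=4
a = 10: 10+0=10, 10+3=2, 10+7=6, 10+10=9
A + B = {0, 1, 2, 3, 4, 5, 6, 7, 8, 9, 10}, so |A + B| = 11.
Verify: 11 ≥ 7? Yes ✓.

CD lower bound = 7, actual |A + B| = 11.


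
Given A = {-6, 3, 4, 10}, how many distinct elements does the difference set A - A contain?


A - A = {a - a' : a, a' ∈ A}; |A| = 4.
Bounds: 2|A|-1 ≤ |A - A| ≤ |A|² - |A| + 1, i.e. 7 ≤ |A - A| ≤ 13.
Note: 0 ∈ A - A always (from a - a). The set is symmetric: if d ∈ A - A then -d ∈ A - A.
Enumerate nonzero differences d = a - a' with a > a' (then include -d):
Positive differences: {1, 6, 7, 9, 10, 16}
Full difference set: {0} ∪ (positive diffs) ∪ (negative diffs).
|A - A| = 1 + 2·6 = 13 (matches direct enumeration: 13).

|A - A| = 13


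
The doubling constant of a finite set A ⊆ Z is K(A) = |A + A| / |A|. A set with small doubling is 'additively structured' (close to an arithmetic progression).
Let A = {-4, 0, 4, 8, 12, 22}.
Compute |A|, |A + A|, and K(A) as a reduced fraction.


|A| = 6.
Compute A + A by enumerating all 36 pairs.
A + A = {-8, -4, 0, 4, 8, 12, 16, 18, 20, 22, 24, 26, 30, 34, 44}, so |A + A| = 15.
K = |A + A| / |A| = 15/6 = 5/2 ≈ 2.5000.
Reference: AP of size 6 gives K = 11/6 ≈ 1.8333; a fully generic set of size 6 gives K ≈ 3.5000.

|A| = 6, |A + A| = 15, K = 15/6 = 5/2.


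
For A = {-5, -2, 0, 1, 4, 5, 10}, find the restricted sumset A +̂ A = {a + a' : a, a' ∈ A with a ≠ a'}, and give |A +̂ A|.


Restricted sumset: A +̂ A = {a + a' : a ∈ A, a' ∈ A, a ≠ a'}.
Equivalently, take A + A and drop any sum 2a that is achievable ONLY as a + a for a ∈ A (i.e. sums representable only with equal summands).
Enumerate pairs (a, a') with a < a' (symmetric, so each unordered pair gives one sum; this covers all a ≠ a'):
  -5 + -2 = -7
  -5 + 0 = -5
  -5 + 1 = -4
  -5 + 4 = -1
  -5 + 5 = 0
  -5 + 10 = 5
  -2 + 0 = -2
  -2 + 1 = -1
  -2 + 4 = 2
  -2 + 5 = 3
  -2 + 10 = 8
  0 + 1 = 1
  0 + 4 = 4
  0 + 5 = 5
  0 + 10 = 10
  1 + 4 = 5
  1 + 5 = 6
  1 + 10 = 11
  4 + 5 = 9
  4 + 10 = 14
  5 + 10 = 15
Collected distinct sums: {-7, -5, -4, -2, -1, 0, 1, 2, 3, 4, 5, 6, 8, 9, 10, 11, 14, 15}
|A +̂ A| = 18
(Reference bound: |A +̂ A| ≥ 2|A| - 3 for |A| ≥ 2, with |A| = 7 giving ≥ 11.)

|A +̂ A| = 18


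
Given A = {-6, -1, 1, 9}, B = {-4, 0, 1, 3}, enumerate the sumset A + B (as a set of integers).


A + B = {a + b : a ∈ A, b ∈ B}.
Enumerate all |A|·|B| = 4·4 = 16 pairs (a, b) and collect distinct sums.
a = -6: -6+-4=-10, -6+0=-6, -6+1=-5, -6+3=-3
a = -1: -1+-4=-5, -1+0=-1, -1+1=0, -1+3=2
a = 1: 1+-4=-3, 1+0=1, 1+1=2, 1+3=4
a = 9: 9+-4=5, 9+0=9, 9+1=10, 9+3=12
Collecting distinct sums: A + B = {-10, -6, -5, -3, -1, 0, 1, 2, 4, 5, 9, 10, 12}
|A + B| = 13

A + B = {-10, -6, -5, -3, -1, 0, 1, 2, 4, 5, 9, 10, 12}


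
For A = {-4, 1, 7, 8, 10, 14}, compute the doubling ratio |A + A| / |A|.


|A| = 6.
Compute A + A by enumerating all 36 pairs.
A + A = {-8, -3, 2, 3, 4, 6, 8, 9, 10, 11, 14, 15, 16, 17, 18, 20, 21, 22, 24, 28}, so |A + A| = 20.
K = |A + A| / |A| = 20/6 = 10/3 ≈ 3.3333.
Reference: AP of size 6 gives K = 11/6 ≈ 1.8333; a fully generic set of size 6 gives K ≈ 3.5000.

|A| = 6, |A + A| = 20, K = 20/6 = 10/3.


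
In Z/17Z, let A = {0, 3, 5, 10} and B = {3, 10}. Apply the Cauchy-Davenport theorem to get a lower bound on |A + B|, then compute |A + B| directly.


Cauchy-Davenport: |A + B| ≥ min(p, |A| + |B| - 1) for A, B nonempty in Z/pZ.
|A| = 4, |B| = 2, p = 17.
CD lower bound = min(17, 4 + 2 - 1) = min(17, 5) = 5.
Compute A + B mod 17 directly:
a = 0: 0+3=3, 0+10=10
a = 3: 3+3=6, 3+10=13
a = 5: 5+3=8, 5+10=15
a = 10: 10+3=13, 10+10=3
A + B = {3, 6, 8, 10, 13, 15}, so |A + B| = 6.
Verify: 6 ≥ 5? Yes ✓.

CD lower bound = 5, actual |A + B| = 6.


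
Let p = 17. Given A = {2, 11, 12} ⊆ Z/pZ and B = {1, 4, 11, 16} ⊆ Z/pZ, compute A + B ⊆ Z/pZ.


Work in Z/17Z: reduce every sum a + b modulo 17.
Enumerate all 12 pairs:
a = 2: 2+1=3, 2+4=6, 2+11=13, 2+16=1
a = 11: 11+1=12, 11+4=15, 11+11=5, 11+16=10
a = 12: 12+1=13, 12+4=16, 12+11=6, 12+16=11
Distinct residues collected: {1, 3, 5, 6, 10, 11, 12, 13, 15, 16}
|A + B| = 10 (out of 17 total residues).

A + B = {1, 3, 5, 6, 10, 11, 12, 13, 15, 16}


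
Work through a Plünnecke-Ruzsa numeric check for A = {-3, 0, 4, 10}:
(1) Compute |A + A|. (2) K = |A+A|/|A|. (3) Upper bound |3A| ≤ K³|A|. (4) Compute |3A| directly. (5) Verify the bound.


|A| = 4.
Step 1: Compute A + A by enumerating all 16 pairs.
A + A = {-6, -3, 0, 1, 4, 7, 8, 10, 14, 20}, so |A + A| = 10.
Step 2: Doubling constant K = |A + A|/|A| = 10/4 = 10/4 ≈ 2.5000.
Step 3: Plünnecke-Ruzsa gives |3A| ≤ K³·|A| = (2.5000)³ · 4 ≈ 62.5000.
Step 4: Compute 3A = A + A + A directly by enumerating all triples (a,b,c) ∈ A³; |3A| = 19.
Step 5: Check 19 ≤ 62.5000? Yes ✓.

K = 10/4, Plünnecke-Ruzsa bound K³|A| ≈ 62.5000, |3A| = 19, inequality holds.


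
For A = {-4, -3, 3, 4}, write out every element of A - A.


A - A = {a - a' : a, a' ∈ A}.
Compute a - a' for each ordered pair (a, a'):
a = -4: -4--4=0, -4--3=-1, -4-3=-7, -4-4=-8
a = -3: -3--4=1, -3--3=0, -3-3=-6, -3-4=-7
a = 3: 3--4=7, 3--3=6, 3-3=0, 3-4=-1
a = 4: 4--4=8, 4--3=7, 4-3=1, 4-4=0
Collecting distinct values (and noting 0 appears from a-a):
A - A = {-8, -7, -6, -1, 0, 1, 6, 7, 8}
|A - A| = 9

A - A = {-8, -7, -6, -1, 0, 1, 6, 7, 8}


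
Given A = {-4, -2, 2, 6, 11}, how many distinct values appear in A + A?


A + A = {a + a' : a, a' ∈ A}; |A| = 5.
General bounds: 2|A| - 1 ≤ |A + A| ≤ |A|(|A|+1)/2, i.e. 9 ≤ |A + A| ≤ 15.
Lower bound 2|A|-1 is attained iff A is an arithmetic progression.
Enumerate sums a + a' for a ≤ a' (symmetric, so this suffices):
a = -4: -4+-4=-8, -4+-2=-6, -4+2=-2, -4+6=2, -4+11=7
a = -2: -2+-2=-4, -2+2=0, -2+6=4, -2+11=9
a = 2: 2+2=4, 2+6=8, 2+11=13
a = 6: 6+6=12, 6+11=17
a = 11: 11+11=22
Distinct sums: {-8, -6, -4, -2, 0, 2, 4, 7, 8, 9, 12, 13, 17, 22}
|A + A| = 14

|A + A| = 14


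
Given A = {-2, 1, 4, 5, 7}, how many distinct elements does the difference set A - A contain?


A - A = {a - a' : a, a' ∈ A}; |A| = 5.
Bounds: 2|A|-1 ≤ |A - A| ≤ |A|² - |A| + 1, i.e. 9 ≤ |A - A| ≤ 21.
Note: 0 ∈ A - A always (from a - a). The set is symmetric: if d ∈ A - A then -d ∈ A - A.
Enumerate nonzero differences d = a - a' with a > a' (then include -d):
Positive differences: {1, 2, 3, 4, 6, 7, 9}
Full difference set: {0} ∪ (positive diffs) ∪ (negative diffs).
|A - A| = 1 + 2·7 = 15 (matches direct enumeration: 15).

|A - A| = 15


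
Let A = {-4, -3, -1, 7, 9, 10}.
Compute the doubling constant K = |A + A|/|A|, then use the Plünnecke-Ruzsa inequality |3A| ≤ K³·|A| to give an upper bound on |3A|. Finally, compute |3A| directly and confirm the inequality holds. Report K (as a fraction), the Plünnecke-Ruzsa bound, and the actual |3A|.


|A| = 6.
Step 1: Compute A + A by enumerating all 36 pairs.
A + A = {-8, -7, -6, -5, -4, -2, 3, 4, 5, 6, 7, 8, 9, 14, 16, 17, 18, 19, 20}, so |A + A| = 19.
Step 2: Doubling constant K = |A + A|/|A| = 19/6 = 19/6 ≈ 3.1667.
Step 3: Plünnecke-Ruzsa gives |3A| ≤ K³·|A| = (3.1667)³ · 6 ≈ 190.5278.
Step 4: Compute 3A = A + A + A directly by enumerating all triples (a,b,c) ∈ A³; |3A| = 38.
Step 5: Check 38 ≤ 190.5278? Yes ✓.

K = 19/6, Plünnecke-Ruzsa bound K³|A| ≈ 190.5278, |3A| = 38, inequality holds.


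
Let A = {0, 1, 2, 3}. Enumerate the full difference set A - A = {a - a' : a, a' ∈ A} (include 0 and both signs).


A - A = {a - a' : a, a' ∈ A}.
Compute a - a' for each ordered pair (a, a'):
a = 0: 0-0=0, 0-1=-1, 0-2=-2, 0-3=-3
a = 1: 1-0=1, 1-1=0, 1-2=-1, 1-3=-2
a = 2: 2-0=2, 2-1=1, 2-2=0, 2-3=-1
a = 3: 3-0=3, 3-1=2, 3-2=1, 3-3=0
Collecting distinct values (and noting 0 appears from a-a):
A - A = {-3, -2, -1, 0, 1, 2, 3}
|A - A| = 7

A - A = {-3, -2, -1, 0, 1, 2, 3}


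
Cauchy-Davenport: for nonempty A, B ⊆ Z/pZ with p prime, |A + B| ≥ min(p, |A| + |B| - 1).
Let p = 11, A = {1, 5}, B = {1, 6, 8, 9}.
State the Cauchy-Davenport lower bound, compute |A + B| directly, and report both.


Cauchy-Davenport: |A + B| ≥ min(p, |A| + |B| - 1) for A, B nonempty in Z/pZ.
|A| = 2, |B| = 4, p = 11.
CD lower bound = min(11, 2 + 4 - 1) = min(11, 5) = 5.
Compute A + B mod 11 directly:
a = 1: 1+1=2, 1+6=7, 1+8=9, 1+9=10
a = 5: 5+1=6, 5+6=0, 5+8=2, 5+9=3
A + B = {0, 2, 3, 6, 7, 9, 10}, so |A + B| = 7.
Verify: 7 ≥ 5? Yes ✓.

CD lower bound = 5, actual |A + B| = 7.


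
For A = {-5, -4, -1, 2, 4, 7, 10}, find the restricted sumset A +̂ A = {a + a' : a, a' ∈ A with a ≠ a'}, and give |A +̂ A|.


Restricted sumset: A +̂ A = {a + a' : a ∈ A, a' ∈ A, a ≠ a'}.
Equivalently, take A + A and drop any sum 2a that is achievable ONLY as a + a for a ∈ A (i.e. sums representable only with equal summands).
Enumerate pairs (a, a') with a < a' (symmetric, so each unordered pair gives one sum; this covers all a ≠ a'):
  -5 + -4 = -9
  -5 + -1 = -6
  -5 + 2 = -3
  -5 + 4 = -1
  -5 + 7 = 2
  -5 + 10 = 5
  -4 + -1 = -5
  -4 + 2 = -2
  -4 + 4 = 0
  -4 + 7 = 3
  -4 + 10 = 6
  -1 + 2 = 1
  -1 + 4 = 3
  -1 + 7 = 6
  -1 + 10 = 9
  2 + 4 = 6
  2 + 7 = 9
  2 + 10 = 12
  4 + 7 = 11
  4 + 10 = 14
  7 + 10 = 17
Collected distinct sums: {-9, -6, -5, -3, -2, -1, 0, 1, 2, 3, 5, 6, 9, 11, 12, 14, 17}
|A +̂ A| = 17
(Reference bound: |A +̂ A| ≥ 2|A| - 3 for |A| ≥ 2, with |A| = 7 giving ≥ 11.)

|A +̂ A| = 17


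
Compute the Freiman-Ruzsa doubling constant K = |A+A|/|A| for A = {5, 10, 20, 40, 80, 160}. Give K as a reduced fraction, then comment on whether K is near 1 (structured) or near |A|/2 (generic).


|A| = 6.
Compute A + A by enumerating all 36 pairs.
A + A = {10, 15, 20, 25, 30, 40, 45, 50, 60, 80, 85, 90, 100, 120, 160, 165, 170, 180, 200, 240, 320}, so |A + A| = 21.
K = |A + A| / |A| = 21/6 = 7/2 ≈ 3.5000.
Reference: AP of size 6 gives K = 11/6 ≈ 1.8333; a fully generic set of size 6 gives K ≈ 3.5000.

|A| = 6, |A + A| = 21, K = 21/6 = 7/2.


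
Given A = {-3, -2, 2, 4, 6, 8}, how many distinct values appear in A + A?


A + A = {a + a' : a, a' ∈ A}; |A| = 6.
General bounds: 2|A| - 1 ≤ |A + A| ≤ |A|(|A|+1)/2, i.e. 11 ≤ |A + A| ≤ 21.
Lower bound 2|A|-1 is attained iff A is an arithmetic progression.
Enumerate sums a + a' for a ≤ a' (symmetric, so this suffices):
a = -3: -3+-3=-6, -3+-2=-5, -3+2=-1, -3+4=1, -3+6=3, -3+8=5
a = -2: -2+-2=-4, -2+2=0, -2+4=2, -2+6=4, -2+8=6
a = 2: 2+2=4, 2+4=6, 2+6=8, 2+8=10
a = 4: 4+4=8, 4+6=10, 4+8=12
a = 6: 6+6=12, 6+8=14
a = 8: 8+8=16
Distinct sums: {-6, -5, -4, -1, 0, 1, 2, 3, 4, 5, 6, 8, 10, 12, 14, 16}
|A + A| = 16

|A + A| = 16


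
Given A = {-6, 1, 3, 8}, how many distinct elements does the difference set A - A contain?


A - A = {a - a' : a, a' ∈ A}; |A| = 4.
Bounds: 2|A|-1 ≤ |A - A| ≤ |A|² - |A| + 1, i.e. 7 ≤ |A - A| ≤ 13.
Note: 0 ∈ A - A always (from a - a). The set is symmetric: if d ∈ A - A then -d ∈ A - A.
Enumerate nonzero differences d = a - a' with a > a' (then include -d):
Positive differences: {2, 5, 7, 9, 14}
Full difference set: {0} ∪ (positive diffs) ∪ (negative diffs).
|A - A| = 1 + 2·5 = 11 (matches direct enumeration: 11).

|A - A| = 11


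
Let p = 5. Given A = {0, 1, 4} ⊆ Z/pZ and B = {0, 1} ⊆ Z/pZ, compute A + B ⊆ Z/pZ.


Work in Z/5Z: reduce every sum a + b modulo 5.
Enumerate all 6 pairs:
a = 0: 0+0=0, 0+1=1
a = 1: 1+0=1, 1+1=2
a = 4: 4+0=4, 4+1=0
Distinct residues collected: {0, 1, 2, 4}
|A + B| = 4 (out of 5 total residues).

A + B = {0, 1, 2, 4}


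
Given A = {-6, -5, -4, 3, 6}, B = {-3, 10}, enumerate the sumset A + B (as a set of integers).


A + B = {a + b : a ∈ A, b ∈ B}.
Enumerate all |A|·|B| = 5·2 = 10 pairs (a, b) and collect distinct sums.
a = -6: -6+-3=-9, -6+10=4
a = -5: -5+-3=-8, -5+10=5
a = -4: -4+-3=-7, -4+10=6
a = 3: 3+-3=0, 3+10=13
a = 6: 6+-3=3, 6+10=16
Collecting distinct sums: A + B = {-9, -8, -7, 0, 3, 4, 5, 6, 13, 16}
|A + B| = 10

A + B = {-9, -8, -7, 0, 3, 4, 5, 6, 13, 16}


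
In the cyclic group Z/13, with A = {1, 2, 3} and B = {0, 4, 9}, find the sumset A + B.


Work in Z/13Z: reduce every sum a + b modulo 13.
Enumerate all 9 pairs:
a = 1: 1+0=1, 1+4=5, 1+9=10
a = 2: 2+0=2, 2+4=6, 2+9=11
a = 3: 3+0=3, 3+4=7, 3+9=12
Distinct residues collected: {1, 2, 3, 5, 6, 7, 10, 11, 12}
|A + B| = 9 (out of 13 total residues).

A + B = {1, 2, 3, 5, 6, 7, 10, 11, 12}


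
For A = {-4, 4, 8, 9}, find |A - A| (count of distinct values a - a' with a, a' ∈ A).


A - A = {a - a' : a, a' ∈ A}; |A| = 4.
Bounds: 2|A|-1 ≤ |A - A| ≤ |A|² - |A| + 1, i.e. 7 ≤ |A - A| ≤ 13.
Note: 0 ∈ A - A always (from a - a). The set is symmetric: if d ∈ A - A then -d ∈ A - A.
Enumerate nonzero differences d = a - a' with a > a' (then include -d):
Positive differences: {1, 4, 5, 8, 12, 13}
Full difference set: {0} ∪ (positive diffs) ∪ (negative diffs).
|A - A| = 1 + 2·6 = 13 (matches direct enumeration: 13).

|A - A| = 13


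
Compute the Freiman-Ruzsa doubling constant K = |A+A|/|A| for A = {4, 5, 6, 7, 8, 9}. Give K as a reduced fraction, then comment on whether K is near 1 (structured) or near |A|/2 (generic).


|A| = 6.
Compute A + A by enumerating all 36 pairs.
A + A = {8, 9, 10, 11, 12, 13, 14, 15, 16, 17, 18}, so |A + A| = 11.
K = |A + A| / |A| = 11/6 (already in lowest terms) ≈ 1.8333.
Reference: AP of size 6 gives K = 11/6 ≈ 1.8333; a fully generic set of size 6 gives K ≈ 3.5000.

|A| = 6, |A + A| = 11, K = 11/6.


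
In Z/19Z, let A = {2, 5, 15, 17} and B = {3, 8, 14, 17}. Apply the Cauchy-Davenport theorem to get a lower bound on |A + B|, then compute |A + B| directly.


Cauchy-Davenport: |A + B| ≥ min(p, |A| + |B| - 1) for A, B nonempty in Z/pZ.
|A| = 4, |B| = 4, p = 19.
CD lower bound = min(19, 4 + 4 - 1) = min(19, 7) = 7.
Compute A + B mod 19 directly:
a = 2: 2+3=5, 2+8=10, 2+14=16, 2+17=0
a = 5: 5+3=8, 5+8=13, 5+14=0, 5+17=3
a = 15: 15+3=18, 15+8=4, 15+14=10, 15+17=13
a = 17: 17+3=1, 17+8=6, 17+14=12, 17+17=15
A + B = {0, 1, 3, 4, 5, 6, 8, 10, 12, 13, 15, 16, 18}, so |A + B| = 13.
Verify: 13 ≥ 7? Yes ✓.

CD lower bound = 7, actual |A + B| = 13.


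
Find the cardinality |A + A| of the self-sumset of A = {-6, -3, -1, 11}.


A + A = {a + a' : a, a' ∈ A}; |A| = 4.
General bounds: 2|A| - 1 ≤ |A + A| ≤ |A|(|A|+1)/2, i.e. 7 ≤ |A + A| ≤ 10.
Lower bound 2|A|-1 is attained iff A is an arithmetic progression.
Enumerate sums a + a' for a ≤ a' (symmetric, so this suffices):
a = -6: -6+-6=-12, -6+-3=-9, -6+-1=-7, -6+11=5
a = -3: -3+-3=-6, -3+-1=-4, -3+11=8
a = -1: -1+-1=-2, -1+11=10
a = 11: 11+11=22
Distinct sums: {-12, -9, -7, -6, -4, -2, 5, 8, 10, 22}
|A + A| = 10

|A + A| = 10


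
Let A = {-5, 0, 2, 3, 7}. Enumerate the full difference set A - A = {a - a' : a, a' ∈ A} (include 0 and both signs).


A - A = {a - a' : a, a' ∈ A}.
Compute a - a' for each ordered pair (a, a'):
a = -5: -5--5=0, -5-0=-5, -5-2=-7, -5-3=-8, -5-7=-12
a = 0: 0--5=5, 0-0=0, 0-2=-2, 0-3=-3, 0-7=-7
a = 2: 2--5=7, 2-0=2, 2-2=0, 2-3=-1, 2-7=-5
a = 3: 3--5=8, 3-0=3, 3-2=1, 3-3=0, 3-7=-4
a = 7: 7--5=12, 7-0=7, 7-2=5, 7-3=4, 7-7=0
Collecting distinct values (and noting 0 appears from a-a):
A - A = {-12, -8, -7, -5, -4, -3, -2, -1, 0, 1, 2, 3, 4, 5, 7, 8, 12}
|A - A| = 17

A - A = {-12, -8, -7, -5, -4, -3, -2, -1, 0, 1, 2, 3, 4, 5, 7, 8, 12}


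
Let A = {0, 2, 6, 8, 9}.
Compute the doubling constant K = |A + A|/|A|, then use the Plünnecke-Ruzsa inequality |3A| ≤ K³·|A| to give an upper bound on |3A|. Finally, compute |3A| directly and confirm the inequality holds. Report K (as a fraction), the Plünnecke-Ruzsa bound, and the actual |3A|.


|A| = 5.
Step 1: Compute A + A by enumerating all 25 pairs.
A + A = {0, 2, 4, 6, 8, 9, 10, 11, 12, 14, 15, 16, 17, 18}, so |A + A| = 14.
Step 2: Doubling constant K = |A + A|/|A| = 14/5 = 14/5 ≈ 2.8000.
Step 3: Plünnecke-Ruzsa gives |3A| ≤ K³·|A| = (2.8000)³ · 5 ≈ 109.7600.
Step 4: Compute 3A = A + A + A directly by enumerating all triples (a,b,c) ∈ A³; |3A| = 24.
Step 5: Check 24 ≤ 109.7600? Yes ✓.

K = 14/5, Plünnecke-Ruzsa bound K³|A| ≈ 109.7600, |3A| = 24, inequality holds.


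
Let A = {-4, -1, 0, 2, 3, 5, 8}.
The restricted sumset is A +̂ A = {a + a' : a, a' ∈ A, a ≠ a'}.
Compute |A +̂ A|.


Restricted sumset: A +̂ A = {a + a' : a ∈ A, a' ∈ A, a ≠ a'}.
Equivalently, take A + A and drop any sum 2a that is achievable ONLY as a + a for a ∈ A (i.e. sums representable only with equal summands).
Enumerate pairs (a, a') with a < a' (symmetric, so each unordered pair gives one sum; this covers all a ≠ a'):
  -4 + -1 = -5
  -4 + 0 = -4
  -4 + 2 = -2
  -4 + 3 = -1
  -4 + 5 = 1
  -4 + 8 = 4
  -1 + 0 = -1
  -1 + 2 = 1
  -1 + 3 = 2
  -1 + 5 = 4
  -1 + 8 = 7
  0 + 2 = 2
  0 + 3 = 3
  0 + 5 = 5
  0 + 8 = 8
  2 + 3 = 5
  2 + 5 = 7
  2 + 8 = 10
  3 + 5 = 8
  3 + 8 = 11
  5 + 8 = 13
Collected distinct sums: {-5, -4, -2, -1, 1, 2, 3, 4, 5, 7, 8, 10, 11, 13}
|A +̂ A| = 14
(Reference bound: |A +̂ A| ≥ 2|A| - 3 for |A| ≥ 2, with |A| = 7 giving ≥ 11.)

|A +̂ A| = 14


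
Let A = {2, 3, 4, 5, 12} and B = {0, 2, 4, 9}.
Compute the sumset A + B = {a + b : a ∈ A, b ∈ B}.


A + B = {a + b : a ∈ A, b ∈ B}.
Enumerate all |A|·|B| = 5·4 = 20 pairs (a, b) and collect distinct sums.
a = 2: 2+0=2, 2+2=4, 2+4=6, 2+9=11
a = 3: 3+0=3, 3+2=5, 3+4=7, 3+9=12
a = 4: 4+0=4, 4+2=6, 4+4=8, 4+9=13
a = 5: 5+0=5, 5+2=7, 5+4=9, 5+9=14
a = 12: 12+0=12, 12+2=14, 12+4=16, 12+9=21
Collecting distinct sums: A + B = {2, 3, 4, 5, 6, 7, 8, 9, 11, 12, 13, 14, 16, 21}
|A + B| = 14

A + B = {2, 3, 4, 5, 6, 7, 8, 9, 11, 12, 13, 14, 16, 21}


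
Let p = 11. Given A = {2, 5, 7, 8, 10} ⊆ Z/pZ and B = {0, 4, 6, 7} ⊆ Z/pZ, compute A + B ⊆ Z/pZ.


Work in Z/11Z: reduce every sum a + b modulo 11.
Enumerate all 20 pairs:
a = 2: 2+0=2, 2+4=6, 2+6=8, 2+7=9
a = 5: 5+0=5, 5+4=9, 5+6=0, 5+7=1
a = 7: 7+0=7, 7+4=0, 7+6=2, 7+7=3
a = 8: 8+0=8, 8+4=1, 8+6=3, 8+7=4
a = 10: 10+0=10, 10+4=3, 10+6=5, 10+7=6
Distinct residues collected: {0, 1, 2, 3, 4, 5, 6, 7, 8, 9, 10}
|A + B| = 11 (out of 11 total residues).

A + B = {0, 1, 2, 3, 4, 5, 6, 7, 8, 9, 10}


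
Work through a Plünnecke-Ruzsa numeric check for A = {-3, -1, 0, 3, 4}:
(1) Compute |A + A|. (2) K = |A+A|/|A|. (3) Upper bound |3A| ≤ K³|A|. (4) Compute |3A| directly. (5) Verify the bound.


|A| = 5.
Step 1: Compute A + A by enumerating all 25 pairs.
A + A = {-6, -4, -3, -2, -1, 0, 1, 2, 3, 4, 6, 7, 8}, so |A + A| = 13.
Step 2: Doubling constant K = |A + A|/|A| = 13/5 = 13/5 ≈ 2.6000.
Step 3: Plünnecke-Ruzsa gives |3A| ≤ K³·|A| = (2.6000)³ · 5 ≈ 87.8800.
Step 4: Compute 3A = A + A + A directly by enumerating all triples (a,b,c) ∈ A³; |3A| = 21.
Step 5: Check 21 ≤ 87.8800? Yes ✓.

K = 13/5, Plünnecke-Ruzsa bound K³|A| ≈ 87.8800, |3A| = 21, inequality holds.


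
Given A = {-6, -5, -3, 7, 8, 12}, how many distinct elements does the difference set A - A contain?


A - A = {a - a' : a, a' ∈ A}; |A| = 6.
Bounds: 2|A|-1 ≤ |A - A| ≤ |A|² - |A| + 1, i.e. 11 ≤ |A - A| ≤ 31.
Note: 0 ∈ A - A always (from a - a). The set is symmetric: if d ∈ A - A then -d ∈ A - A.
Enumerate nonzero differences d = a - a' with a > a' (then include -d):
Positive differences: {1, 2, 3, 4, 5, 10, 11, 12, 13, 14, 15, 17, 18}
Full difference set: {0} ∪ (positive diffs) ∪ (negative diffs).
|A - A| = 1 + 2·13 = 27 (matches direct enumeration: 27).

|A - A| = 27


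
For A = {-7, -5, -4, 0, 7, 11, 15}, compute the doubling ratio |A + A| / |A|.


|A| = 7.
Compute A + A by enumerating all 49 pairs.
A + A = {-14, -12, -11, -10, -9, -8, -7, -5, -4, 0, 2, 3, 4, 6, 7, 8, 10, 11, 14, 15, 18, 22, 26, 30}, so |A + A| = 24.
K = |A + A| / |A| = 24/7 (already in lowest terms) ≈ 3.4286.
Reference: AP of size 7 gives K = 13/7 ≈ 1.8571; a fully generic set of size 7 gives K ≈ 4.0000.

|A| = 7, |A + A| = 24, K = 24/7.


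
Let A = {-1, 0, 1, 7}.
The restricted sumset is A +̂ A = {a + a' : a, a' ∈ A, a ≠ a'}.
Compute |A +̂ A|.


Restricted sumset: A +̂ A = {a + a' : a ∈ A, a' ∈ A, a ≠ a'}.
Equivalently, take A + A and drop any sum 2a that is achievable ONLY as a + a for a ∈ A (i.e. sums representable only with equal summands).
Enumerate pairs (a, a') with a < a' (symmetric, so each unordered pair gives one sum; this covers all a ≠ a'):
  -1 + 0 = -1
  -1 + 1 = 0
  -1 + 7 = 6
  0 + 1 = 1
  0 + 7 = 7
  1 + 7 = 8
Collected distinct sums: {-1, 0, 1, 6, 7, 8}
|A +̂ A| = 6
(Reference bound: |A +̂ A| ≥ 2|A| - 3 for |A| ≥ 2, with |A| = 4 giving ≥ 5.)

|A +̂ A| = 6


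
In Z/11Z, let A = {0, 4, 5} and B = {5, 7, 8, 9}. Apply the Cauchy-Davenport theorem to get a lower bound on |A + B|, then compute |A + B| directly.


Cauchy-Davenport: |A + B| ≥ min(p, |A| + |B| - 1) for A, B nonempty in Z/pZ.
|A| = 3, |B| = 4, p = 11.
CD lower bound = min(11, 3 + 4 - 1) = min(11, 6) = 6.
Compute A + B mod 11 directly:
a = 0: 0+5=5, 0+7=7, 0+8=8, 0+9=9
a = 4: 4+5=9, 4+7=0, 4+8=1, 4+9=2
a = 5: 5+5=10, 5+7=1, 5+8=2, 5+9=3
A + B = {0, 1, 2, 3, 5, 7, 8, 9, 10}, so |A + B| = 9.
Verify: 9 ≥ 6? Yes ✓.

CD lower bound = 6, actual |A + B| = 9.


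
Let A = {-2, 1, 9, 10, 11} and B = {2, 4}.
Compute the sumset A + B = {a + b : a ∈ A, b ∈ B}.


A + B = {a + b : a ∈ A, b ∈ B}.
Enumerate all |A|·|B| = 5·2 = 10 pairs (a, b) and collect distinct sums.
a = -2: -2+2=0, -2+4=2
a = 1: 1+2=3, 1+4=5
a = 9: 9+2=11, 9+4=13
a = 10: 10+2=12, 10+4=14
a = 11: 11+2=13, 11+4=15
Collecting distinct sums: A + B = {0, 2, 3, 5, 11, 12, 13, 14, 15}
|A + B| = 9

A + B = {0, 2, 3, 5, 11, 12, 13, 14, 15}


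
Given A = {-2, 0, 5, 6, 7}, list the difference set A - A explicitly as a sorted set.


A - A = {a - a' : a, a' ∈ A}.
Compute a - a' for each ordered pair (a, a'):
a = -2: -2--2=0, -2-0=-2, -2-5=-7, -2-6=-8, -2-7=-9
a = 0: 0--2=2, 0-0=0, 0-5=-5, 0-6=-6, 0-7=-7
a = 5: 5--2=7, 5-0=5, 5-5=0, 5-6=-1, 5-7=-2
a = 6: 6--2=8, 6-0=6, 6-5=1, 6-6=0, 6-7=-1
a = 7: 7--2=9, 7-0=7, 7-5=2, 7-6=1, 7-7=0
Collecting distinct values (and noting 0 appears from a-a):
A - A = {-9, -8, -7, -6, -5, -2, -1, 0, 1, 2, 5, 6, 7, 8, 9}
|A - A| = 15

A - A = {-9, -8, -7, -6, -5, -2, -1, 0, 1, 2, 5, 6, 7, 8, 9}


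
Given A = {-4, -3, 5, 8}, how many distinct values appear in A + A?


A + A = {a + a' : a, a' ∈ A}; |A| = 4.
General bounds: 2|A| - 1 ≤ |A + A| ≤ |A|(|A|+1)/2, i.e. 7 ≤ |A + A| ≤ 10.
Lower bound 2|A|-1 is attained iff A is an arithmetic progression.
Enumerate sums a + a' for a ≤ a' (symmetric, so this suffices):
a = -4: -4+-4=-8, -4+-3=-7, -4+5=1, -4+8=4
a = -3: -3+-3=-6, -3+5=2, -3+8=5
a = 5: 5+5=10, 5+8=13
a = 8: 8+8=16
Distinct sums: {-8, -7, -6, 1, 2, 4, 5, 10, 13, 16}
|A + A| = 10

|A + A| = 10


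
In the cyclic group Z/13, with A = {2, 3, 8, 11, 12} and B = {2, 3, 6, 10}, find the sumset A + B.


Work in Z/13Z: reduce every sum a + b modulo 13.
Enumerate all 20 pairs:
a = 2: 2+2=4, 2+3=5, 2+6=8, 2+10=12
a = 3: 3+2=5, 3+3=6, 3+6=9, 3+10=0
a = 8: 8+2=10, 8+3=11, 8+6=1, 8+10=5
a = 11: 11+2=0, 11+3=1, 11+6=4, 11+10=8
a = 12: 12+2=1, 12+3=2, 12+6=5, 12+10=9
Distinct residues collected: {0, 1, 2, 4, 5, 6, 8, 9, 10, 11, 12}
|A + B| = 11 (out of 13 total residues).

A + B = {0, 1, 2, 4, 5, 6, 8, 9, 10, 11, 12}


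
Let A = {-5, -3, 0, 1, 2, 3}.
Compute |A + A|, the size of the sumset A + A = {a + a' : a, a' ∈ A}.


A + A = {a + a' : a, a' ∈ A}; |A| = 6.
General bounds: 2|A| - 1 ≤ |A + A| ≤ |A|(|A|+1)/2, i.e. 11 ≤ |A + A| ≤ 21.
Lower bound 2|A|-1 is attained iff A is an arithmetic progression.
Enumerate sums a + a' for a ≤ a' (symmetric, so this suffices):
a = -5: -5+-5=-10, -5+-3=-8, -5+0=-5, -5+1=-4, -5+2=-3, -5+3=-2
a = -3: -3+-3=-6, -3+0=-3, -3+1=-2, -3+2=-1, -3+3=0
a = 0: 0+0=0, 0+1=1, 0+2=2, 0+3=3
a = 1: 1+1=2, 1+2=3, 1+3=4
a = 2: 2+2=4, 2+3=5
a = 3: 3+3=6
Distinct sums: {-10, -8, -6, -5, -4, -3, -2, -1, 0, 1, 2, 3, 4, 5, 6}
|A + A| = 15

|A + A| = 15


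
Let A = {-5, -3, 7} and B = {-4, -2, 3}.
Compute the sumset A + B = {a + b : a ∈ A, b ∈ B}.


A + B = {a + b : a ∈ A, b ∈ B}.
Enumerate all |A|·|B| = 3·3 = 9 pairs (a, b) and collect distinct sums.
a = -5: -5+-4=-9, -5+-2=-7, -5+3=-2
a = -3: -3+-4=-7, -3+-2=-5, -3+3=0
a = 7: 7+-4=3, 7+-2=5, 7+3=10
Collecting distinct sums: A + B = {-9, -7, -5, -2, 0, 3, 5, 10}
|A + B| = 8

A + B = {-9, -7, -5, -2, 0, 3, 5, 10}


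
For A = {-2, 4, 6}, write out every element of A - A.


A - A = {a - a' : a, a' ∈ A}.
Compute a - a' for each ordered pair (a, a'):
a = -2: -2--2=0, -2-4=-6, -2-6=-8
a = 4: 4--2=6, 4-4=0, 4-6=-2
a = 6: 6--2=8, 6-4=2, 6-6=0
Collecting distinct values (and noting 0 appears from a-a):
A - A = {-8, -6, -2, 0, 2, 6, 8}
|A - A| = 7

A - A = {-8, -6, -2, 0, 2, 6, 8}


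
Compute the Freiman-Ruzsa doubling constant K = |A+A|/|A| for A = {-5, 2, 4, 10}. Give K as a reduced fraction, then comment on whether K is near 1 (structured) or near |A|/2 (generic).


|A| = 4.
Compute A + A by enumerating all 16 pairs.
A + A = {-10, -3, -1, 4, 5, 6, 8, 12, 14, 20}, so |A + A| = 10.
K = |A + A| / |A| = 10/4 = 5/2 ≈ 2.5000.
Reference: AP of size 4 gives K = 7/4 ≈ 1.7500; a fully generic set of size 4 gives K ≈ 2.5000.

|A| = 4, |A + A| = 10, K = 10/4 = 5/2.


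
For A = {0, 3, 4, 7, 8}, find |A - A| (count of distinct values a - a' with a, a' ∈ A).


A - A = {a - a' : a, a' ∈ A}; |A| = 5.
Bounds: 2|A|-1 ≤ |A - A| ≤ |A|² - |A| + 1, i.e. 9 ≤ |A - A| ≤ 21.
Note: 0 ∈ A - A always (from a - a). The set is symmetric: if d ∈ A - A then -d ∈ A - A.
Enumerate nonzero differences d = a - a' with a > a' (then include -d):
Positive differences: {1, 3, 4, 5, 7, 8}
Full difference set: {0} ∪ (positive diffs) ∪ (negative diffs).
|A - A| = 1 + 2·6 = 13 (matches direct enumeration: 13).

|A - A| = 13


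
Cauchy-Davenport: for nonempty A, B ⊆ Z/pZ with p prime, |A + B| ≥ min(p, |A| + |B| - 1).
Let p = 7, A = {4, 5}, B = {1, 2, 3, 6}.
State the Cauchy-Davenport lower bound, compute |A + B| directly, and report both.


Cauchy-Davenport: |A + B| ≥ min(p, |A| + |B| - 1) for A, B nonempty in Z/pZ.
|A| = 2, |B| = 4, p = 7.
CD lower bound = min(7, 2 + 4 - 1) = min(7, 5) = 5.
Compute A + B mod 7 directly:
a = 4: 4+1=5, 4+2=6, 4+3=0, 4+6=3
a = 5: 5+1=6, 5+2=0, 5+3=1, 5+6=4
A + B = {0, 1, 3, 4, 5, 6}, so |A + B| = 6.
Verify: 6 ≥ 5? Yes ✓.

CD lower bound = 5, actual |A + B| = 6.


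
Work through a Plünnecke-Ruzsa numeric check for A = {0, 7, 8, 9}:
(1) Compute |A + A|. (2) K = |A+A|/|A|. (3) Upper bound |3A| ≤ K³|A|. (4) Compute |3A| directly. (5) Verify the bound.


|A| = 4.
Step 1: Compute A + A by enumerating all 16 pairs.
A + A = {0, 7, 8, 9, 14, 15, 16, 17, 18}, so |A + A| = 9.
Step 2: Doubling constant K = |A + A|/|A| = 9/4 = 9/4 ≈ 2.2500.
Step 3: Plünnecke-Ruzsa gives |3A| ≤ K³·|A| = (2.2500)³ · 4 ≈ 45.5625.
Step 4: Compute 3A = A + A + A directly by enumerating all triples (a,b,c) ∈ A³; |3A| = 16.
Step 5: Check 16 ≤ 45.5625? Yes ✓.

K = 9/4, Plünnecke-Ruzsa bound K³|A| ≈ 45.5625, |3A| = 16, inequality holds.


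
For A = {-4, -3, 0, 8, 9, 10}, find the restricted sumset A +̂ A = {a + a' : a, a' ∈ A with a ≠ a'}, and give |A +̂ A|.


Restricted sumset: A +̂ A = {a + a' : a ∈ A, a' ∈ A, a ≠ a'}.
Equivalently, take A + A and drop any sum 2a that is achievable ONLY as a + a for a ∈ A (i.e. sums representable only with equal summands).
Enumerate pairs (a, a') with a < a' (symmetric, so each unordered pair gives one sum; this covers all a ≠ a'):
  -4 + -3 = -7
  -4 + 0 = -4
  -4 + 8 = 4
  -4 + 9 = 5
  -4 + 10 = 6
  -3 + 0 = -3
  -3 + 8 = 5
  -3 + 9 = 6
  -3 + 10 = 7
  0 + 8 = 8
  0 + 9 = 9
  0 + 10 = 10
  8 + 9 = 17
  8 + 10 = 18
  9 + 10 = 19
Collected distinct sums: {-7, -4, -3, 4, 5, 6, 7, 8, 9, 10, 17, 18, 19}
|A +̂ A| = 13
(Reference bound: |A +̂ A| ≥ 2|A| - 3 for |A| ≥ 2, with |A| = 6 giving ≥ 9.)

|A +̂ A| = 13


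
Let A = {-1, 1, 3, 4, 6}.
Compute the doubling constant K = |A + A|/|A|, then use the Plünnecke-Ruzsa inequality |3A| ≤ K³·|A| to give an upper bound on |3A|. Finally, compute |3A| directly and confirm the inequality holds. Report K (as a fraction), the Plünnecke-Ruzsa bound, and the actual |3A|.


|A| = 5.
Step 1: Compute A + A by enumerating all 25 pairs.
A + A = {-2, 0, 2, 3, 4, 5, 6, 7, 8, 9, 10, 12}, so |A + A| = 12.
Step 2: Doubling constant K = |A + A|/|A| = 12/5 = 12/5 ≈ 2.4000.
Step 3: Plünnecke-Ruzsa gives |3A| ≤ K³·|A| = (2.4000)³ · 5 ≈ 69.1200.
Step 4: Compute 3A = A + A + A directly by enumerating all triples (a,b,c) ∈ A³; |3A| = 19.
Step 5: Check 19 ≤ 69.1200? Yes ✓.

K = 12/5, Plünnecke-Ruzsa bound K³|A| ≈ 69.1200, |3A| = 19, inequality holds.


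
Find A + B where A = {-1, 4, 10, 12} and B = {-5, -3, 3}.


A + B = {a + b : a ∈ A, b ∈ B}.
Enumerate all |A|·|B| = 4·3 = 12 pairs (a, b) and collect distinct sums.
a = -1: -1+-5=-6, -1+-3=-4, -1+3=2
a = 4: 4+-5=-1, 4+-3=1, 4+3=7
a = 10: 10+-5=5, 10+-3=7, 10+3=13
a = 12: 12+-5=7, 12+-3=9, 12+3=15
Collecting distinct sums: A + B = {-6, -4, -1, 1, 2, 5, 7, 9, 13, 15}
|A + B| = 10

A + B = {-6, -4, -1, 1, 2, 5, 7, 9, 13, 15}


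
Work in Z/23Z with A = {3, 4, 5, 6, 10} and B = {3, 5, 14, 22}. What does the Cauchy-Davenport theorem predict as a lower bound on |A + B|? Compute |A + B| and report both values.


Cauchy-Davenport: |A + B| ≥ min(p, |A| + |B| - 1) for A, B nonempty in Z/pZ.
|A| = 5, |B| = 4, p = 23.
CD lower bound = min(23, 5 + 4 - 1) = min(23, 8) = 8.
Compute A + B mod 23 directly:
a = 3: 3+3=6, 3+5=8, 3+14=17, 3+22=2
a = 4: 4+3=7, 4+5=9, 4+14=18, 4+22=3
a = 5: 5+3=8, 5+5=10, 5+14=19, 5+22=4
a = 6: 6+3=9, 6+5=11, 6+14=20, 6+22=5
a = 10: 10+3=13, 10+5=15, 10+14=1, 10+22=9
A + B = {1, 2, 3, 4, 5, 6, 7, 8, 9, 10, 11, 13, 15, 17, 18, 19, 20}, so |A + B| = 17.
Verify: 17 ≥ 8? Yes ✓.

CD lower bound = 8, actual |A + B| = 17.


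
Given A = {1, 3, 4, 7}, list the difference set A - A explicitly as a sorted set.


A - A = {a - a' : a, a' ∈ A}.
Compute a - a' for each ordered pair (a, a'):
a = 1: 1-1=0, 1-3=-2, 1-4=-3, 1-7=-6
a = 3: 3-1=2, 3-3=0, 3-4=-1, 3-7=-4
a = 4: 4-1=3, 4-3=1, 4-4=0, 4-7=-3
a = 7: 7-1=6, 7-3=4, 7-4=3, 7-7=0
Collecting distinct values (and noting 0 appears from a-a):
A - A = {-6, -4, -3, -2, -1, 0, 1, 2, 3, 4, 6}
|A - A| = 11

A - A = {-6, -4, -3, -2, -1, 0, 1, 2, 3, 4, 6}


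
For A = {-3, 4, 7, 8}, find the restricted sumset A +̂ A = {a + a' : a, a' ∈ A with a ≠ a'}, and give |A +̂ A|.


Restricted sumset: A +̂ A = {a + a' : a ∈ A, a' ∈ A, a ≠ a'}.
Equivalently, take A + A and drop any sum 2a that is achievable ONLY as a + a for a ∈ A (i.e. sums representable only with equal summands).
Enumerate pairs (a, a') with a < a' (symmetric, so each unordered pair gives one sum; this covers all a ≠ a'):
  -3 + 4 = 1
  -3 + 7 = 4
  -3 + 8 = 5
  4 + 7 = 11
  4 + 8 = 12
  7 + 8 = 15
Collected distinct sums: {1, 4, 5, 11, 12, 15}
|A +̂ A| = 6
(Reference bound: |A +̂ A| ≥ 2|A| - 3 for |A| ≥ 2, with |A| = 4 giving ≥ 5.)

|A +̂ A| = 6


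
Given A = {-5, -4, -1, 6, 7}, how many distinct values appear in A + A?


A + A = {a + a' : a, a' ∈ A}; |A| = 5.
General bounds: 2|A| - 1 ≤ |A + A| ≤ |A|(|A|+1)/2, i.e. 9 ≤ |A + A| ≤ 15.
Lower bound 2|A|-1 is attained iff A is an arithmetic progression.
Enumerate sums a + a' for a ≤ a' (symmetric, so this suffices):
a = -5: -5+-5=-10, -5+-4=-9, -5+-1=-6, -5+6=1, -5+7=2
a = -4: -4+-4=-8, -4+-1=-5, -4+6=2, -4+7=3
a = -1: -1+-1=-2, -1+6=5, -1+7=6
a = 6: 6+6=12, 6+7=13
a = 7: 7+7=14
Distinct sums: {-10, -9, -8, -6, -5, -2, 1, 2, 3, 5, 6, 12, 13, 14}
|A + A| = 14

|A + A| = 14


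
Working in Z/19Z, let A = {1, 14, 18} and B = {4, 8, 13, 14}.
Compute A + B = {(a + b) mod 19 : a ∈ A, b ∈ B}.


Work in Z/19Z: reduce every sum a + b modulo 19.
Enumerate all 12 pairs:
a = 1: 1+4=5, 1+8=9, 1+13=14, 1+14=15
a = 14: 14+4=18, 14+8=3, 14+13=8, 14+14=9
a = 18: 18+4=3, 18+8=7, 18+13=12, 18+14=13
Distinct residues collected: {3, 5, 7, 8, 9, 12, 13, 14, 15, 18}
|A + B| = 10 (out of 19 total residues).

A + B = {3, 5, 7, 8, 9, 12, 13, 14, 15, 18}


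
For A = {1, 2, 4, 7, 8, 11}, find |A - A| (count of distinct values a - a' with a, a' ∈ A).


A - A = {a - a' : a, a' ∈ A}; |A| = 6.
Bounds: 2|A|-1 ≤ |A - A| ≤ |A|² - |A| + 1, i.e. 11 ≤ |A - A| ≤ 31.
Note: 0 ∈ A - A always (from a - a). The set is symmetric: if d ∈ A - A then -d ∈ A - A.
Enumerate nonzero differences d = a - a' with a > a' (then include -d):
Positive differences: {1, 2, 3, 4, 5, 6, 7, 9, 10}
Full difference set: {0} ∪ (positive diffs) ∪ (negative diffs).
|A - A| = 1 + 2·9 = 19 (matches direct enumeration: 19).

|A - A| = 19


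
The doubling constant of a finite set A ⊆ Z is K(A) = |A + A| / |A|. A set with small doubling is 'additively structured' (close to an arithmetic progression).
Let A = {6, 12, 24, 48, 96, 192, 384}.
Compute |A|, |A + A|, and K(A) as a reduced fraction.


|A| = 7.
Compute A + A by enumerating all 49 pairs.
A + A = {12, 18, 24, 30, 36, 48, 54, 60, 72, 96, 102, 108, 120, 144, 192, 198, 204, 216, 240, 288, 384, 390, 396, 408, 432, 480, 576, 768}, so |A + A| = 28.
K = |A + A| / |A| = 28/7 = 4/1 ≈ 4.0000.
Reference: AP of size 7 gives K = 13/7 ≈ 1.8571; a fully generic set of size 7 gives K ≈ 4.0000.

|A| = 7, |A + A| = 28, K = 28/7 = 4/1.


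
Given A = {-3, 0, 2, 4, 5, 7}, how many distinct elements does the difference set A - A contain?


A - A = {a - a' : a, a' ∈ A}; |A| = 6.
Bounds: 2|A|-1 ≤ |A - A| ≤ |A|² - |A| + 1, i.e. 11 ≤ |A - A| ≤ 31.
Note: 0 ∈ A - A always (from a - a). The set is symmetric: if d ∈ A - A then -d ∈ A - A.
Enumerate nonzero differences d = a - a' with a > a' (then include -d):
Positive differences: {1, 2, 3, 4, 5, 7, 8, 10}
Full difference set: {0} ∪ (positive diffs) ∪ (negative diffs).
|A - A| = 1 + 2·8 = 17 (matches direct enumeration: 17).

|A - A| = 17


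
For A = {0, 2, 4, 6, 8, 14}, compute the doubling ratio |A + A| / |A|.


|A| = 6.
Compute A + A by enumerating all 36 pairs.
A + A = {0, 2, 4, 6, 8, 10, 12, 14, 16, 18, 20, 22, 28}, so |A + A| = 13.
K = |A + A| / |A| = 13/6 (already in lowest terms) ≈ 2.1667.
Reference: AP of size 6 gives K = 11/6 ≈ 1.8333; a fully generic set of size 6 gives K ≈ 3.5000.

|A| = 6, |A + A| = 13, K = 13/6.


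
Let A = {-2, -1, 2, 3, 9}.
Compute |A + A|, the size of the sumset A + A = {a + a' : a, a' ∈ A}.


A + A = {a + a' : a, a' ∈ A}; |A| = 5.
General bounds: 2|A| - 1 ≤ |A + A| ≤ |A|(|A|+1)/2, i.e. 9 ≤ |A + A| ≤ 15.
Lower bound 2|A|-1 is attained iff A is an arithmetic progression.
Enumerate sums a + a' for a ≤ a' (symmetric, so this suffices):
a = -2: -2+-2=-4, -2+-1=-3, -2+2=0, -2+3=1, -2+9=7
a = -1: -1+-1=-2, -1+2=1, -1+3=2, -1+9=8
a = 2: 2+2=4, 2+3=5, 2+9=11
a = 3: 3+3=6, 3+9=12
a = 9: 9+9=18
Distinct sums: {-4, -3, -2, 0, 1, 2, 4, 5, 6, 7, 8, 11, 12, 18}
|A + A| = 14

|A + A| = 14


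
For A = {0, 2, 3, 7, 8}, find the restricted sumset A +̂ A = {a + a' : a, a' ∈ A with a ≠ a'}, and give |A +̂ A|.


Restricted sumset: A +̂ A = {a + a' : a ∈ A, a' ∈ A, a ≠ a'}.
Equivalently, take A + A and drop any sum 2a that is achievable ONLY as a + a for a ∈ A (i.e. sums representable only with equal summands).
Enumerate pairs (a, a') with a < a' (symmetric, so each unordered pair gives one sum; this covers all a ≠ a'):
  0 + 2 = 2
  0 + 3 = 3
  0 + 7 = 7
  0 + 8 = 8
  2 + 3 = 5
  2 + 7 = 9
  2 + 8 = 10
  3 + 7 = 10
  3 + 8 = 11
  7 + 8 = 15
Collected distinct sums: {2, 3, 5, 7, 8, 9, 10, 11, 15}
|A +̂ A| = 9
(Reference bound: |A +̂ A| ≥ 2|A| - 3 for |A| ≥ 2, with |A| = 5 giving ≥ 7.)

|A +̂ A| = 9


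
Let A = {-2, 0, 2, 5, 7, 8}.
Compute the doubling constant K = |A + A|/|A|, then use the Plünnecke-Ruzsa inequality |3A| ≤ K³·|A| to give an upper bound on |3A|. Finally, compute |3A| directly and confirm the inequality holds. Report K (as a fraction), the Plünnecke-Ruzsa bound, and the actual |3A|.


|A| = 6.
Step 1: Compute A + A by enumerating all 36 pairs.
A + A = {-4, -2, 0, 2, 3, 4, 5, 6, 7, 8, 9, 10, 12, 13, 14, 15, 16}, so |A + A| = 17.
Step 2: Doubling constant K = |A + A|/|A| = 17/6 = 17/6 ≈ 2.8333.
Step 3: Plünnecke-Ruzsa gives |3A| ≤ K³·|A| = (2.8333)³ · 6 ≈ 136.4722.
Step 4: Compute 3A = A + A + A directly by enumerating all triples (a,b,c) ∈ A³; |3A| = 28.
Step 5: Check 28 ≤ 136.4722? Yes ✓.

K = 17/6, Plünnecke-Ruzsa bound K³|A| ≈ 136.4722, |3A| = 28, inequality holds.


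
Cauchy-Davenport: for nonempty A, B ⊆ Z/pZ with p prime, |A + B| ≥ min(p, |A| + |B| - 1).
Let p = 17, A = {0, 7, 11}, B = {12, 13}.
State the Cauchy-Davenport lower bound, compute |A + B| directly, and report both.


Cauchy-Davenport: |A + B| ≥ min(p, |A| + |B| - 1) for A, B nonempty in Z/pZ.
|A| = 3, |B| = 2, p = 17.
CD lower bound = min(17, 3 + 2 - 1) = min(17, 4) = 4.
Compute A + B mod 17 directly:
a = 0: 0+12=12, 0+13=13
a = 7: 7+12=2, 7+13=3
a = 11: 11+12=6, 11+13=7
A + B = {2, 3, 6, 7, 12, 13}, so |A + B| = 6.
Verify: 6 ≥ 4? Yes ✓.

CD lower bound = 4, actual |A + B| = 6.


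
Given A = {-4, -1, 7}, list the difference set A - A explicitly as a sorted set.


A - A = {a - a' : a, a' ∈ A}.
Compute a - a' for each ordered pair (a, a'):
a = -4: -4--4=0, -4--1=-3, -4-7=-11
a = -1: -1--4=3, -1--1=0, -1-7=-8
a = 7: 7--4=11, 7--1=8, 7-7=0
Collecting distinct values (and noting 0 appears from a-a):
A - A = {-11, -8, -3, 0, 3, 8, 11}
|A - A| = 7

A - A = {-11, -8, -3, 0, 3, 8, 11}


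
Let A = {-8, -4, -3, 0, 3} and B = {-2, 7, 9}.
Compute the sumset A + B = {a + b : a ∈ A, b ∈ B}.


A + B = {a + b : a ∈ A, b ∈ B}.
Enumerate all |A|·|B| = 5·3 = 15 pairs (a, b) and collect distinct sums.
a = -8: -8+-2=-10, -8+7=-1, -8+9=1
a = -4: -4+-2=-6, -4+7=3, -4+9=5
a = -3: -3+-2=-5, -3+7=4, -3+9=6
a = 0: 0+-2=-2, 0+7=7, 0+9=9
a = 3: 3+-2=1, 3+7=10, 3+9=12
Collecting distinct sums: A + B = {-10, -6, -5, -2, -1, 1, 3, 4, 5, 6, 7, 9, 10, 12}
|A + B| = 14

A + B = {-10, -6, -5, -2, -1, 1, 3, 4, 5, 6, 7, 9, 10, 12}


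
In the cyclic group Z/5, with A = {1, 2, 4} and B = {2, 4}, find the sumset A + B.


Work in Z/5Z: reduce every sum a + b modulo 5.
Enumerate all 6 pairs:
a = 1: 1+2=3, 1+4=0
a = 2: 2+2=4, 2+4=1
a = 4: 4+2=1, 4+4=3
Distinct residues collected: {0, 1, 3, 4}
|A + B| = 4 (out of 5 total residues).

A + B = {0, 1, 3, 4}


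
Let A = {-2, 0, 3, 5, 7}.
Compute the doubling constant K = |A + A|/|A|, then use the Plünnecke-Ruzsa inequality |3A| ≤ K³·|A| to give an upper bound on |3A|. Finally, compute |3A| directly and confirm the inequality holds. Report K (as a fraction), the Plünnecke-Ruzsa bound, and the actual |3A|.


|A| = 5.
Step 1: Compute A + A by enumerating all 25 pairs.
A + A = {-4, -2, 0, 1, 3, 5, 6, 7, 8, 10, 12, 14}, so |A + A| = 12.
Step 2: Doubling constant K = |A + A|/|A| = 12/5 = 12/5 ≈ 2.4000.
Step 3: Plünnecke-Ruzsa gives |3A| ≤ K³·|A| = (2.4000)³ · 5 ≈ 69.1200.
Step 4: Compute 3A = A + A + A directly by enumerating all triples (a,b,c) ∈ A³; |3A| = 22.
Step 5: Check 22 ≤ 69.1200? Yes ✓.

K = 12/5, Plünnecke-Ruzsa bound K³|A| ≈ 69.1200, |3A| = 22, inequality holds.
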